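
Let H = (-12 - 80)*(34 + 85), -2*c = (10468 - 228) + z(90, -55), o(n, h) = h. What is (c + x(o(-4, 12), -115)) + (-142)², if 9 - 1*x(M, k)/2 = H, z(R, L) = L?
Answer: 73971/2 ≈ 36986.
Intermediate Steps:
c = -10185/2 (c = -((10468 - 228) - 55)/2 = -(10240 - 55)/2 = -½*10185 = -10185/2 ≈ -5092.5)
H = -10948 (H = -92*119 = -10948)
x(M, k) = 21914 (x(M, k) = 18 - 2*(-10948) = 18 + 21896 = 21914)
(c + x(o(-4, 12), -115)) + (-142)² = (-10185/2 + 21914) + (-142)² = 33643/2 + 20164 = 73971/2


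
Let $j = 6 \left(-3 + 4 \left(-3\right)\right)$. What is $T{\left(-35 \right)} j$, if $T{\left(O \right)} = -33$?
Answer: $2970$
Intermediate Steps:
$j = -90$ ($j = 6 \left(-3 - 12\right) = 6 \left(-15\right) = -90$)
$T{\left(-35 \right)} j = \left(-33\right) \left(-90\right) = 2970$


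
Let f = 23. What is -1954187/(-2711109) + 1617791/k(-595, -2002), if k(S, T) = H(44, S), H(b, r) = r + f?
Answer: -4384889945255/1550754348 ≈ -2827.6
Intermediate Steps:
H(b, r) = 23 + r (H(b, r) = r + 23 = 23 + r)
k(S, T) = 23 + S
-1954187/(-2711109) + 1617791/k(-595, -2002) = -1954187/(-2711109) + 1617791/(23 - 595) = -1954187*(-1/2711109) + 1617791/(-572) = 1954187/2711109 + 1617791*(-1/572) = 1954187/2711109 - 1617791/572 = -4384889945255/1550754348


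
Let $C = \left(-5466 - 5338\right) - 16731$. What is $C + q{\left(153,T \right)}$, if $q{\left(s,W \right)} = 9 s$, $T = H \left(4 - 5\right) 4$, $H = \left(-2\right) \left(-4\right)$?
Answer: $-26158$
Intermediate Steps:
$C = -27535$ ($C = -10804 - 16731 = -27535$)
$H = 8$
$T = -32$ ($T = 8 \left(4 - 5\right) 4 = 8 \left(-1\right) 4 = \left(-8\right) 4 = -32$)
$C + q{\left(153,T \right)} = -27535 + 9 \cdot 153 = -27535 + 1377 = -26158$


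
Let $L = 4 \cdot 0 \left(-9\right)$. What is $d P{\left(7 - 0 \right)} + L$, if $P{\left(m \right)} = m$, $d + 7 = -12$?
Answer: $-133$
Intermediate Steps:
$d = -19$ ($d = -7 - 12 = -19$)
$L = 0$ ($L = 0 \left(-9\right) = 0$)
$d P{\left(7 - 0 \right)} + L = - 19 \left(7 - 0\right) + 0 = - 19 \left(7 + 0\right) + 0 = \left(-19\right) 7 + 0 = -133 + 0 = -133$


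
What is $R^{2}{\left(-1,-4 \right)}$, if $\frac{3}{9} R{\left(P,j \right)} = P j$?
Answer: $144$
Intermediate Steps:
$R{\left(P,j \right)} = 3 P j$
$R^{2}{\left(-1,-4 \right)} = \left(3 \left(-1\right) \left(-4\right)\right)^{2} = 12^{2} = 144$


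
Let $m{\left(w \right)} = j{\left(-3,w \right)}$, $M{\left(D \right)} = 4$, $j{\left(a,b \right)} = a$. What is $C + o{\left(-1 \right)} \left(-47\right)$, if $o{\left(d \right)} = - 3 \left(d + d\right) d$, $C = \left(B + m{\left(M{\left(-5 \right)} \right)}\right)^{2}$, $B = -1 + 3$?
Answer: $283$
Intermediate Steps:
$m{\left(w \right)} = -3$
$B = 2$
$C = 1$ ($C = \left(2 - 3\right)^{2} = \left(-1\right)^{2} = 1$)
$o{\left(d \right)} = - 6 d^{2}$ ($o{\left(d \right)} = - 3 \cdot 2 d d = - 6 d d = - 6 d^{2}$)
$C + o{\left(-1 \right)} \left(-47\right) = 1 + - 6 \left(-1\right)^{2} \left(-47\right) = 1 + \left(-6\right) 1 \left(-47\right) = 1 - -282 = 1 + 282 = 283$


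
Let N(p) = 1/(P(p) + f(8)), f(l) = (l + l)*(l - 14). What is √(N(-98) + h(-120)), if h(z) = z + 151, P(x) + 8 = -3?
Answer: 2*√88703/107 ≈ 5.5669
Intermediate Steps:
P(x) = -11 (P(x) = -8 - 3 = -11)
f(l) = 2*l*(-14 + l) (f(l) = (2*l)*(-14 + l) = 2*l*(-14 + l))
h(z) = 151 + z
N(p) = -1/107 (N(p) = 1/(-11 + 2*8*(-14 + 8)) = 1/(-11 + 2*8*(-6)) = 1/(-11 - 96) = 1/(-107) = -1/107)
√(N(-98) + h(-120)) = √(-1/107 + (151 - 120)) = √(-1/107 + 31) = √(3316/107) = 2*√88703/107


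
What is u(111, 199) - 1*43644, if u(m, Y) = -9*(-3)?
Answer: -43617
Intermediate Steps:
u(m, Y) = 27
u(111, 199) - 1*43644 = 27 - 1*43644 = 27 - 43644 = -43617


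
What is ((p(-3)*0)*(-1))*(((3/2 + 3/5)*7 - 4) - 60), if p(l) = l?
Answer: 0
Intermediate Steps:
((p(-3)*0)*(-1))*(((3/2 + 3/5)*7 - 4) - 60) = (-3*0*(-1))*(((3/2 + 3/5)*7 - 4) - 60) = (0*(-1))*(((3*(1/2) + 3*(1/5))*7 - 4) - 60) = 0*(((3/2 + 3/5)*7 - 4) - 60) = 0*(((21/10)*7 - 4) - 60) = 0*((147/10 - 4) - 60) = 0*(107/10 - 60) = 0*(-493/10) = 0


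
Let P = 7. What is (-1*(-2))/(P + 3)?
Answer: 1/5 ≈ 0.20000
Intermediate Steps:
(-1*(-2))/(P + 3) = (-1*(-2))/(7 + 3) = 2/10 = 2*(1/10) = 1/5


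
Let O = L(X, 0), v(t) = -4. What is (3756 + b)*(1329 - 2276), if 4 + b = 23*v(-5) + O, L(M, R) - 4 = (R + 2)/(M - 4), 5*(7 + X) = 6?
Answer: -170011122/49 ≈ -3.4696e+6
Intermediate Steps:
X = -29/5 (X = -7 + (1/5)*6 = -7 + 6/5 = -29/5 ≈ -5.8000)
L(M, R) = 4 + (2 + R)/(-4 + M) (L(M, R) = 4 + (R + 2)/(M - 4) = 4 + (2 + R)/(-4 + M))
O = 186/49 (O = (-14 + 0 + 4*(-29/5))/(-4 - 29/5) = (-14 + 0 - 116/5)/(-49/5) = -5/49*(-186/5) = 186/49 ≈ 3.7959)
b = -4518/49 (b = -4 + (23*(-4) + 186/49) = -4 + (-92 + 186/49) = -4 - 4322/49 = -4518/49 ≈ -92.204)
(3756 + b)*(1329 - 2276) = (3756 - 4518/49)*(1329 - 2276) = (179526/49)*(-947) = -170011122/49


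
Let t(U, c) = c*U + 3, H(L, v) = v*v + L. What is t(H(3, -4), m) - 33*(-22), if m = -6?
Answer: 615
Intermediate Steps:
H(L, v) = L + v**2 (H(L, v) = v**2 + L = L + v**2)
t(U, c) = 3 + U*c (t(U, c) = U*c + 3 = 3 + U*c)
t(H(3, -4), m) - 33*(-22) = (3 + (3 + (-4)**2)*(-6)) - 33*(-22) = (3 + (3 + 16)*(-6)) + 726 = (3 + 19*(-6)) + 726 = (3 - 114) + 726 = -111 + 726 = 615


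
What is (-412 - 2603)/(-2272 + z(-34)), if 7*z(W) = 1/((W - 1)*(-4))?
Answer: 2954700/2226559 ≈ 1.3270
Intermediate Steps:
z(W) = 1/(7*(4 - 4*W)) (z(W) = 1/(7*(((W - 1)*(-4)))) = 1/(7*(((-1 + W)*(-4)))) = 1/(7*(4 - 4*W)))
(-412 - 2603)/(-2272 + z(-34)) = (-412 - 2603)/(-2272 - 1/(-28 + 28*(-34))) = -3015/(-2272 - 1/(-28 - 952)) = -3015/(-2272 - 1/(-980)) = -3015/(-2272 - 1*(-1/980)) = -3015/(-2272 + 1/980) = -3015/(-2226559/980) = -3015*(-980/2226559) = 2954700/2226559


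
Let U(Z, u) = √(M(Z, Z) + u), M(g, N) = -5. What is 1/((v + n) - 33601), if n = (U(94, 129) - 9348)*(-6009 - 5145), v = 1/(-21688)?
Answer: 49028473969150216/5110426258029179401941553 + 10492999325952*√31/5110426258029179401941553 ≈ 9.6052e-9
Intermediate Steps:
v = -1/21688 ≈ -4.6108e-5
U(Z, u) = √(-5 + u)
n = 104267592 - 22308*√31 (n = (√(-5 + 129) - 9348)*(-6009 - 5145) = (√124 - 9348)*(-11154) = (2*√31 - 9348)*(-11154) = (-9348 + 2*√31)*(-11154) = 104267592 - 22308*√31 ≈ 1.0414e+8)
1/((v + n) - 33601) = 1/((-1/21688 + (104267592 - 22308*√31)) - 33601) = 1/((2261355535295/21688 - 22308*√31) - 33601) = 1/(2260626796807/21688 - 22308*√31)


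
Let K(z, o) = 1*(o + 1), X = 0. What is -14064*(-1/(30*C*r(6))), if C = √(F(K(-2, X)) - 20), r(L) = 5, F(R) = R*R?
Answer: -2344*I*√19/475 ≈ -21.51*I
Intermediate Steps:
K(z, o) = 1 + o (K(z, o) = 1*(1 + o) = 1 + o)
F(R) = R²
C = I*√19 (C = √((1 + 0)² - 20) = √(1² - 20) = √(1 - 20) = √(-19) = I*√19 ≈ 4.3589*I)
-14064*(-1/(30*C*r(6))) = -14064*I*√19/2850 = -2344*I*√19/475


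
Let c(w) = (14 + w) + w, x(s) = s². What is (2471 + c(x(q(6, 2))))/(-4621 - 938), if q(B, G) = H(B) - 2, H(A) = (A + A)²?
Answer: -14271/1853 ≈ -7.7016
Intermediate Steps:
H(A) = 4*A² (H(A) = (2*A)² = 4*A²)
q(B, G) = -2 + 4*B² (q(B, G) = 4*B² - 2 = -2 + 4*B²)
c(w) = 14 + 2*w
(2471 + c(x(q(6, 2))))/(-4621 - 938) = (2471 + (14 + 2*(-2 + 4*6²)²))/(-4621 - 938) = (2471 + (14 + 2*(-2 + 4*36)²))/(-5559) = (2471 + (14 + 2*(-2 + 144)²))*(-1/5559) = (2471 + (14 + 2*142²))*(-1/5559) = (2471 + (14 + 2*20164))*(-1/5559) = (2471 + (14 + 40328))*(-1/5559) = (2471 + 40342)*(-1/5559) = 42813*(-1/5559) = -14271/1853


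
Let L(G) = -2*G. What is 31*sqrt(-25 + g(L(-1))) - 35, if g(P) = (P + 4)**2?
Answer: -35 + 31*sqrt(11) ≈ 67.815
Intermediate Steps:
g(P) = (4 + P)**2
31*sqrt(-25 + g(L(-1))) - 35 = 31*sqrt(-25 + (4 - 2*(-1))**2) - 35 = 31*sqrt(-25 + (4 + 2)**2) - 35 = 31*sqrt(-25 + 6**2) - 35 = 31*sqrt(-25 + 36) - 35 = 31*sqrt(11) - 35 = -35 + 31*sqrt(11)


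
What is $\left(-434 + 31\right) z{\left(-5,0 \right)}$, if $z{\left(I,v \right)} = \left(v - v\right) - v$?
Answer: $0$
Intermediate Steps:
$z{\left(I,v \right)} = - v$ ($z{\left(I,v \right)} = 0 - v = - v$)
$\left(-434 + 31\right) z{\left(-5,0 \right)} = \left(-434 + 31\right) \left(\left(-1\right) 0\right) = \left(-403\right) 0 = 0$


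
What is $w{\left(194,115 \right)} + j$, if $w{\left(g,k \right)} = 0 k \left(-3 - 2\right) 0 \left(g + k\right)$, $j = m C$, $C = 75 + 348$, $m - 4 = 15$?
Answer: $8037$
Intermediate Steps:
$m = 19$ ($m = 4 + 15 = 19$)
$C = 423$
$j = 8037$ ($j = 19 \cdot 423 = 8037$)
$w{\left(g,k \right)} = 0$ ($w{\left(g,k \right)} = 0 \left(-5\right) 0 = 0 \cdot 0 = 0$)
$w{\left(194,115 \right)} + j = 0 + 8037 = 8037$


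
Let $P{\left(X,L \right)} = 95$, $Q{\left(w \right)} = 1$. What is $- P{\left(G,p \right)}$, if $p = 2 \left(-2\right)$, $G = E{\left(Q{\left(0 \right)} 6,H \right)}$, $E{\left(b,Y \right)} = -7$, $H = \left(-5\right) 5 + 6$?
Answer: $-95$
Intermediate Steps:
$H = -19$ ($H = -25 + 6 = -19$)
$G = -7$
$p = -4$
$- P{\left(G,p \right)} = \left(-1\right) 95 = -95$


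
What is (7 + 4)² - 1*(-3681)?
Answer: 3802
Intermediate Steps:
(7 + 4)² - 1*(-3681) = 11² + 3681 = 121 + 3681 = 3802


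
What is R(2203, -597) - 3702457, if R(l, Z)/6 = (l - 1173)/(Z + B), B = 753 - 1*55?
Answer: -373941977/101 ≈ -3.7024e+6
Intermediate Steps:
B = 698 (B = 753 - 55 = 698)
R(l, Z) = 6*(-1173 + l)/(698 + Z) (R(l, Z) = 6*((l - 1173)/(Z + 698)) = 6*((-1173 + l)/(698 + Z)) = 6*(-1173 + l)/(698 + Z))
R(2203, -597) - 3702457 = 6*(-1173 + 2203)/(698 - 597) - 3702457 = 6*1030/101 - 3702457 = 6*(1/101)*1030 - 3702457 = 6180/101 - 3702457 = -373941977/101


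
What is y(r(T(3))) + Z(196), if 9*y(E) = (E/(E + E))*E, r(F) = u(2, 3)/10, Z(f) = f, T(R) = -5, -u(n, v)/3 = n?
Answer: 5879/30 ≈ 195.97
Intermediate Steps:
u(n, v) = -3*n
r(F) = -⅗ (r(F) = -3*2/10 = -6*⅒ = -⅗)
y(E) = E/18 (y(E) = ((E/(E + E))*E)/9 = ((E/((2*E)))*E)/9 = ((E*(1/(2*E)))*E)/9 = (E/2)/9 = E/18)
y(r(T(3))) + Z(196) = (1/18)*(-⅗) + 196 = -1/30 + 196 = 5879/30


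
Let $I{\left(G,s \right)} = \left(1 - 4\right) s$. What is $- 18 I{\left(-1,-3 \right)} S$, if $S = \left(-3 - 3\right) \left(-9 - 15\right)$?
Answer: $-23328$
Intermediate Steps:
$S = 144$ ($S = \left(-6\right) \left(-24\right) = 144$)
$I{\left(G,s \right)} = - 3 s$ ($I{\left(G,s \right)} = \left(1 - 4\right) s = - 3 s$)
$- 18 I{\left(-1,-3 \right)} S = - 18 \left(\left(-3\right) \left(-3\right)\right) 144 = \left(-18\right) 9 \cdot 144 = \left(-162\right) 144 = -23328$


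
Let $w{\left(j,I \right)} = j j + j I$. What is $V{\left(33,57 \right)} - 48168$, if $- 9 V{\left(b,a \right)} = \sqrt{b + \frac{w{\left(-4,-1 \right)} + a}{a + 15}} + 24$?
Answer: $- \frac{144512}{3} - \frac{\sqrt{4906}}{108} \approx -48171.0$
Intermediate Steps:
$w{\left(j,I \right)} = j^{2} + I j$
$V{\left(b,a \right)} = - \frac{8}{3} - \frac{\sqrt{b + \frac{20 + a}{15 + a}}}{9}$ ($V{\left(b,a \right)} = - \frac{\sqrt{b + \frac{- 4 \left(-1 - 4\right) + a}{a + 15}} + 24}{9} = - \frac{\sqrt{b + \frac{\left(-4\right) \left(-5\right) + a}{15 + a}} + 24}{9} = - \frac{\sqrt{b + \frac{20 + a}{15 + a}} + 24}{9} = - \frac{24 + \sqrt{b + \frac{20 + a}{15 + a}}}{9} = - \frac{8}{3} - \frac{\sqrt{b + \frac{20 + a}{15 + a}}}{9}$)
$V{\left(33,57 \right)} - 48168 = \left(- \frac{8}{3} - \frac{\sqrt{\frac{20 + 57 + 33 \left(15 + 57\right)}{15 + 57}}}{9}\right) - 48168 = \left(- \frac{8}{3} - \frac{\sqrt{\frac{20 + 57 + 33 \cdot 72}{72}}}{9}\right) - 48168 = \left(- \frac{8}{3} - \frac{\sqrt{\frac{20 + 57 + 2376}{72}}}{9}\right) - 48168 = \left(- \frac{8}{3} - \frac{\sqrt{\frac{1}{72} \cdot 2453}}{9}\right) - 48168 = \left(- \frac{8}{3} - \frac{\sqrt{\frac{2453}{72}}}{9}\right) - 48168 = \left(- \frac{8}{3} - \frac{\frac{1}{12} \sqrt{4906}}{9}\right) - 48168 = \left(- \frac{8}{3} - \frac{\sqrt{4906}}{108}\right) - 48168 = - \frac{144512}{3} - \frac{\sqrt{4906}}{108}$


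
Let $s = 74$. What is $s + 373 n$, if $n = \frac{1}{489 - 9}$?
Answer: $\frac{35893}{480} \approx 74.777$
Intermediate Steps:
$n = \frac{1}{480} \approx 0.0020833$
$s + 373 n = 74 + 373 \cdot \frac{1}{480} = 74 + \frac{373}{480} = \frac{35893}{480}$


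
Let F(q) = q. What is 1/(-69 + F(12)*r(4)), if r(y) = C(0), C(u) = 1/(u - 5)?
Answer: -5/357 ≈ -0.014006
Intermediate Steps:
C(u) = 1/(-5 + u)
r(y) = -⅕ (r(y) = 1/(-5 + 0) = 1/(-5) = -⅕)
1/(-69 + F(12)*r(4)) = 1/(-69 + 12*(-⅕)) = 1/(-69 - 12/5) = 1/(-357/5) = -5/357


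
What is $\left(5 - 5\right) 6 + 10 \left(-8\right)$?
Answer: $-80$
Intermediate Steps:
$\left(5 - 5\right) 6 + 10 \left(-8\right) = 0 \cdot 6 - 80 = 0 - 80 = -80$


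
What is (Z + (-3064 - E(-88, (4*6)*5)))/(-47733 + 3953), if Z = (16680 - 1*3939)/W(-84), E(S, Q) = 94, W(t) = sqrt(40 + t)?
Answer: 1579/21890 + 12741*I*sqrt(11)/963160 ≈ 0.072133 + 0.043873*I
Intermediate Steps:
Z = -12741*I*sqrt(11)/22 (Z = (16680 - 1*3939)/(sqrt(40 - 84)) = (16680 - 3939)/(sqrt(-44)) = 12741/((2*I*sqrt(11))) = 12741*(-I*sqrt(11)/22) = -12741*I*sqrt(11)/22 ≈ -1920.8*I)
(Z + (-3064 - E(-88, (4*6)*5)))/(-47733 + 3953) = (-12741*I*sqrt(11)/22 + (-3064 - 1*94))/(-47733 + 3953) = (-12741*I*sqrt(11)/22 + (-3064 - 94))/(-43780) = (-12741*I*sqrt(11)/22 - 3158)*(-1/43780) = (-3158 - 12741*I*sqrt(11)/22)*(-1/43780) = 1579/21890 + 12741*I*sqrt(11)/963160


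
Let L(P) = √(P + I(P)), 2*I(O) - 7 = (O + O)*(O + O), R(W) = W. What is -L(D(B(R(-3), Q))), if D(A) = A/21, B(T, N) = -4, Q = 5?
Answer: -√5966/42 ≈ -1.8390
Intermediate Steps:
D(A) = A/21 (D(A) = A*(1/21) = A/21)
I(O) = 7/2 + 2*O² (I(O) = 7/2 + ((O + O)*(O + O))/2 = 7/2 + ((2*O)*(2*O))/2 = 7/2 + (4*O²)/2 = 7/2 + 2*O²)
L(P) = √(7/2 + P + 2*P²) (L(P) = √(P + (7/2 + 2*P²)) = √(7/2 + P + 2*P²))
-L(D(B(R(-3), Q))) = -√(14 + 4*((1/21)*(-4)) + 8*((1/21)*(-4))²)/2 = -√(14 + 4*(-4/21) + 8*(-4/21)²)/2 = -√(14 - 16/21 + 8*(16/441))/2 = -√(14 - 16/21 + 128/441)/2 = -√(5966/441)/2 = -√5966/21/2 = -√5966/42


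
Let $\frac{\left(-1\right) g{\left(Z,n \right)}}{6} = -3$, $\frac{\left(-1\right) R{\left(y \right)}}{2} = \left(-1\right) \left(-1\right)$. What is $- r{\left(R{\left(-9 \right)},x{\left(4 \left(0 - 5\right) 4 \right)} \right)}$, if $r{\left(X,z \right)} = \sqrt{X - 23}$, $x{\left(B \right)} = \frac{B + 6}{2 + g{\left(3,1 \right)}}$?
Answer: $- 5 i \approx - 5.0 i$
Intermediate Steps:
$R{\left(y \right)} = -2$ ($R{\left(y \right)} = - 2 \left(\left(-1\right) \left(-1\right)\right) = \left(-2\right) 1 = -2$)
$g{\left(Z,n \right)} = 18$ ($g{\left(Z,n \right)} = \left(-6\right) \left(-3\right) = 18$)
$x{\left(B \right)} = \frac{3}{10} + \frac{B}{20}$ ($x{\left(B \right)} = \frac{B + 6}{2 + 18} = \frac{6 + B}{20} = \left(6 + B\right) \frac{1}{20} = \frac{3}{10} + \frac{B}{20}$)
$r{\left(X,z \right)} = \sqrt{-23 + X}$
$- r{\left(R{\left(-9 \right)},x{\left(4 \left(0 - 5\right) 4 \right)} \right)} = - \sqrt{-23 - 2} = - \sqrt{-25} = - 5 i$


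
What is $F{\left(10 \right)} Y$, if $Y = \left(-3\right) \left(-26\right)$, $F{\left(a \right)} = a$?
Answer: $780$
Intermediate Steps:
$Y = 78$
$F{\left(10 \right)} Y = 10 \cdot 78 = 780$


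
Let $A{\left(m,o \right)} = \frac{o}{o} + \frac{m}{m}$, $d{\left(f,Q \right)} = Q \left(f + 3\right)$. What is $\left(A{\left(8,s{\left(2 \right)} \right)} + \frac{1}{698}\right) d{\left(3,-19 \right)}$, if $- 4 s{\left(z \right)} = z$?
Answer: $- \frac{79629}{349} \approx -228.16$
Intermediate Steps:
$d{\left(f,Q \right)} = Q \left(3 + f\right)$
$s{\left(z \right)} = - \frac{z}{4}$
$A{\left(m,o \right)} = 2$ ($A{\left(m,o \right)} = 1 + 1 = 2$)
$\left(A{\left(8,s{\left(2 \right)} \right)} + \frac{1}{698}\right) d{\left(3,-19 \right)} = \left(2 + \frac{1}{698}\right) \left(- 19 \left(3 + 3\right)\right) = \left(2 + \frac{1}{698}\right) \left(\left(-19\right) 6\right) = \frac{1397}{698} \left(-114\right) = - \frac{79629}{349}$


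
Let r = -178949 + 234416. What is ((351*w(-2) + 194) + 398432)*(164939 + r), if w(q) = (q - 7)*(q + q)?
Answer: 90644612372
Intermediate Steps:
w(q) = 2*q*(-7 + q) (w(q) = (-7 + q)*(2*q) = 2*q*(-7 + q))
r = 55467
((351*w(-2) + 194) + 398432)*(164939 + r) = ((351*(2*(-2)*(-7 - 2)) + 194) + 398432)*(164939 + 55467) = ((351*(2*(-2)*(-9)) + 194) + 398432)*220406 = ((351*36 + 194) + 398432)*220406 = ((12636 + 194) + 398432)*220406 = (12830 + 398432)*220406 = 411262*220406 = 90644612372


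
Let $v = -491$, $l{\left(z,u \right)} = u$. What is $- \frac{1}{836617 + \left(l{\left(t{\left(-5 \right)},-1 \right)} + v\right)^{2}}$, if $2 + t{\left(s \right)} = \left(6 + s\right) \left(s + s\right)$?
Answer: $- \frac{1}{1078681} \approx -9.2706 \cdot 10^{-7}$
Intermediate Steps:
$t{\left(s \right)} = -2 + 2 s \left(6 + s\right)$ ($t{\left(s \right)} = -2 + \left(6 + s\right) \left(s + s\right) = -2 + \left(6 + s\right) 2 s = -2 + 2 s \left(6 + s\right)$)
$- \frac{1}{836617 + \left(l{\left(t{\left(-5 \right)},-1 \right)} + v\right)^{2}} = - \frac{1}{836617 + \left(-1 - 491\right)^{2}} = - \frac{1}{836617 + \left(-492\right)^{2}} = - \frac{1}{836617 + 242064} = - \frac{1}{1078681}$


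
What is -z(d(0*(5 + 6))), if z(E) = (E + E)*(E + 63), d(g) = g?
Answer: 0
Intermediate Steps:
z(E) = 2*E*(63 + E) (z(E) = (2*E)*(63 + E) = 2*E*(63 + E))
-z(d(0*(5 + 6))) = -2*0*(5 + 6)*(63 + 0*(5 + 6)) = -2*0*11*(63 + 0*11) = -2*0*(63 + 0) = -2*0*63 = -1*0 = 0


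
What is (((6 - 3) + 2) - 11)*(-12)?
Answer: 72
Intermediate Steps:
(((6 - 3) + 2) - 11)*(-12) = ((3 + 2) - 11)*(-12) = (5 - 11)*(-12) = -6*(-12) = 72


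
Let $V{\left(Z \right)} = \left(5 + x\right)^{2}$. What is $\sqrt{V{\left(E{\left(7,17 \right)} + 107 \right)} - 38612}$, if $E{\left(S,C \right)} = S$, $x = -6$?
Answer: $i \sqrt{38611} \approx 196.5 i$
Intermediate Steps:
$V{\left(Z \right)} = 1$ ($V{\left(Z \right)} = \left(5 - 6\right)^{2} = \left(-1\right)^{2} = 1$)
$\sqrt{V{\left(E{\left(7,17 \right)} + 107 \right)} - 38612} = \sqrt{1 - 38612} = \sqrt{-38611} = i \sqrt{38611}$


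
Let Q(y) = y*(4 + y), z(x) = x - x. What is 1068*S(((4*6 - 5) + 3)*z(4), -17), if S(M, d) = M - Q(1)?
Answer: -5340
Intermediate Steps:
z(x) = 0
S(M, d) = -5 + M (S(M, d) = M - (4 + 1) = M - 5 = -5 + M)
1068*S(((4*6 - 5) + 3)*z(4), -17) = 1068*(-5 + ((4*6 - 5) + 3)*0) = 1068*(-5 + ((24 - 5) + 3)*0) = 1068*(-5 + (19 + 3)*0) = 1068*(-5 + 22*0) = 1068*(-5 + 0) = 1068*(-5) = -5340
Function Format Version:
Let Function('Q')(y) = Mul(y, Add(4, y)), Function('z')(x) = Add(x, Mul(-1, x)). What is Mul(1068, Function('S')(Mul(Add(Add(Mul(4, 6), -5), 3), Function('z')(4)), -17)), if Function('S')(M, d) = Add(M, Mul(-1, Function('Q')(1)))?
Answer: -5340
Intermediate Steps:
Function('z')(x) = 0
Function('S')(M, d) = Add(-5, M) (Function('S')(M, d) = Add(M, Mul(-1, Mul(1, Add(4, 1)))) = Add(M, Mul(-1, Mul(1, 5))) = Add(M, Mul(-1, 5)) = Add(M, -5) = Add(-5, M))
Mul(1068, Function('S')(Mul(Add(Add(Mul(4, 6), -5), 3), Function('z')(4)), -17)) = Mul(1068, Add(-5, Mul(Add(Add(Mul(4, 6), -5), 3), 0))) = Mul(1068, Add(-5, Mul(Add(Add(24, -5), 3), 0))) = Mul(1068, Add(-5, Mul(Add(19, 3), 0))) = Mul(1068, Add(-5, Mul(22, 0))) = Mul(1068, Add(-5, 0)) = Mul(1068, -5) = -5340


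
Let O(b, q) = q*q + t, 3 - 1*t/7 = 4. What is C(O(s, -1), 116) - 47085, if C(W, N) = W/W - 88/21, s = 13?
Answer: -988852/21 ≈ -47088.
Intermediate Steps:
t = -7 (t = 21 - 7*4 = 21 - 28 = -7)
O(b, q) = -7 + q² (O(b, q) = q*q - 7 = q² - 7 = -7 + q²)
C(W, N) = -67/21 (C(W, N) = 1 - 88*1/21 = 1 - 88/21 = -67/21)
C(O(s, -1), 116) - 47085 = -67/21 - 47085 = -988852/21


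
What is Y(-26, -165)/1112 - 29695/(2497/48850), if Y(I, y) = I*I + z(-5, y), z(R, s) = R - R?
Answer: -403266586507/694166 ≈ -5.8094e+5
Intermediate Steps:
z(R, s) = 0
Y(I, y) = I² (Y(I, y) = I*I + 0 = I² + 0 = I²)
Y(-26, -165)/1112 - 29695/(2497/48850) = (-26)²/1112 - 29695/(2497/48850) = 676*(1/1112) - 29695/(2497*(1/48850)) = 169/278 - 29695/2497/48850 = 169/278 - 29695*48850/2497 = 169/278 - 1450600750/2497 = -403266586507/694166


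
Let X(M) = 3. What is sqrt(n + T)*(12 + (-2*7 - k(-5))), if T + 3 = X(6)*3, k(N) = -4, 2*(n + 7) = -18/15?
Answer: 4*I*sqrt(10)/5 ≈ 2.5298*I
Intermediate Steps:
n = -38/5 (n = -7 + (-18/15)/2 = -7 + (-18*1/15)/2 = -7 + (1/2)*(-6/5) = -7 - 3/5 = -38/5 ≈ -7.6000)
T = 6 (T = -3 + 3*3 = -3 + 9 = 6)
sqrt(n + T)*(12 + (-2*7 - k(-5))) = sqrt(-38/5 + 6)*(12 + (-2*7 - 1*(-4))) = sqrt(-8/5)*(12 + (-14 + 4)) = (2*I*sqrt(10)/5)*(12 - 10) = (2*I*sqrt(10)/5)*2 = 4*I*sqrt(10)/5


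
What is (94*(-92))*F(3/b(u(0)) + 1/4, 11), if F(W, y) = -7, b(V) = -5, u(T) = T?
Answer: 60536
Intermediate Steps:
(94*(-92))*F(3/b(u(0)) + 1/4, 11) = (94*(-92))*(-7) = -8648*(-7) = 60536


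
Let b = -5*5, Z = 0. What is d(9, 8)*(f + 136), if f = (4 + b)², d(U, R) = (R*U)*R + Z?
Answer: 332352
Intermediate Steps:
b = -25
d(U, R) = U*R² (d(U, R) = (R*U)*R + 0 = U*R² + 0 = U*R²)
f = 441 (f = (4 - 25)² = (-21)² = 441)
d(9, 8)*(f + 136) = (9*8²)*(441 + 136) = (9*64)*577 = 576*577 = 332352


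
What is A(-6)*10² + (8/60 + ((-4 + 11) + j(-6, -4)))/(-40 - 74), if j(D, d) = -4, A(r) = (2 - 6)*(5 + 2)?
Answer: -4788047/1710 ≈ -2800.0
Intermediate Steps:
A(r) = -28 (A(r) = -4*7 = -28)
A(-6)*10² + (8/60 + ((-4 + 11) + j(-6, -4)))/(-40 - 74) = -28*10² + (8/60 + ((-4 + 11) - 4))/(-40 - 74) = -28*100 + (8*(1/60) + (7 - 4))/(-114) = -2800 + (2/15 + 3)*(-1/114) = -2800 + (47/15)*(-1/114) = -2800 - 47/1710 = -4788047/1710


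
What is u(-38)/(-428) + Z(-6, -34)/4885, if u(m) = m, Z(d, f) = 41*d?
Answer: 40171/1045390 ≈ 0.038427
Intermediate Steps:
u(-38)/(-428) + Z(-6, -34)/4885 = -38/(-428) + (41*(-6))/4885 = -38*(-1/428) - 246*1/4885 = 19/214 - 246/4885 = 40171/1045390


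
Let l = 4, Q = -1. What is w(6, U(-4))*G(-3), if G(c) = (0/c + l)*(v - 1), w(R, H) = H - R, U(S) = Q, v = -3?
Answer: 112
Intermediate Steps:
U(S) = -1
G(c) = -16 (G(c) = (0/c + 4)*(-3 - 1) = (0 + 4)*(-4) = 4*(-4) = -16)
w(6, U(-4))*G(-3) = (-1 - 1*6)*(-16) = (-1 - 6)*(-16) = -7*(-16) = 112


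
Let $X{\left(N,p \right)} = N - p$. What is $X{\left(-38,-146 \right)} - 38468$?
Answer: $-38360$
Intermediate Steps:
$X{\left(-38,-146 \right)} - 38468 = \left(-38 - -146\right) - 38468 = \left(-38 + 146\right) - 38468 = 108 - 38468 = -38360$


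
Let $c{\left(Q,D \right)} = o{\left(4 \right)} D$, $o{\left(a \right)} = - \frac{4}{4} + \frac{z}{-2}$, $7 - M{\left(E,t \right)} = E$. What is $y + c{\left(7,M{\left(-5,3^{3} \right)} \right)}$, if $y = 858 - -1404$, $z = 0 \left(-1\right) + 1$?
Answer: $2244$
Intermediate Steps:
$z = 1$ ($z = 0 + 1 = 1$)
$M{\left(E,t \right)} = 7 - E$
$o{\left(a \right)} = - \frac{3}{2}$ ($o{\left(a \right)} = - \frac{4}{4} + 1 \frac{1}{-2} = \left(-4\right) \frac{1}{4} + 1 \left(- \frac{1}{2}\right) = -1 - \frac{1}{2} = - \frac{3}{2}$)
$y = 2262$ ($y = 858 + 1404 = 2262$)
$c{\left(Q,D \right)} = - \frac{3 D}{2}$
$y + c{\left(7,M{\left(-5,3^{3} \right)} \right)} = 2262 - \frac{3 \left(7 - -5\right)}{2} = 2262 - \frac{3 \left(7 + 5\right)}{2} = 2262 - 18 = 2244$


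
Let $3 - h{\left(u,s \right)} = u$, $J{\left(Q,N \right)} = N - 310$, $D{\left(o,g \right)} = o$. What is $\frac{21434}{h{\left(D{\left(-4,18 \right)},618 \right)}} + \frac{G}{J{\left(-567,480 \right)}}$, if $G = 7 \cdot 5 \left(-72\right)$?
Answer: $\frac{51802}{17} \approx 3047.2$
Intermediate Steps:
$J{\left(Q,N \right)} = -310 + N$
$h{\left(u,s \right)} = 3 - u$
$G = -2520$ ($G = 35 \left(-72\right) = -2520$)
$\frac{21434}{h{\left(D{\left(-4,18 \right)},618 \right)}} + \frac{G}{J{\left(-567,480 \right)}} = \frac{21434}{3 - -4} - \frac{2520}{-310 + 480} = \frac{21434}{3 + 4} - \frac{2520}{170} = \frac{21434}{7} - \frac{252}{17} = 21434 \cdot \frac{1}{7} - \frac{252}{17} = 3062 - \frac{252}{17} = \frac{51802}{17}$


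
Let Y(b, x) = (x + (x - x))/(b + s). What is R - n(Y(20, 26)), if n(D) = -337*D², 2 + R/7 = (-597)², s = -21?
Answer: 2722661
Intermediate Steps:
Y(b, x) = x/(-21 + b) (Y(b, x) = (x + (x - x))/(b - 21) = (x + 0)/(-21 + b) = x/(-21 + b))
R = 2494849 (R = -14 + 7*(-597)² = -14 + 7*356409 = -14 + 2494863 = 2494849)
R - n(Y(20, 26)) = 2494849 - (-337)*(26/(-21 + 20))² = 2494849 - (-337)*(26/(-1))² = 2494849 - (-337)*(26*(-1))² = 2494849 - (-337)*(-26)² = 2494849 - (-337)*676 = 2494849 - 1*(-227812) = 2494849 + 227812 = 2722661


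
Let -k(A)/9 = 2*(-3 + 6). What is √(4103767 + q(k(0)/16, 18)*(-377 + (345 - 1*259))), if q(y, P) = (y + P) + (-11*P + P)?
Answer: √66430258/4 ≈ 2037.6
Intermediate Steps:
k(A) = -54 (k(A) = -18*(-3 + 6) = -18*3 = -9*6 = -54)
q(y, P) = y - 9*P (q(y, P) = (P + y) - 10*P = y - 9*P)
√(4103767 + q(k(0)/16, 18)*(-377 + (345 - 1*259))) = √(4103767 + (-54/16 - 9*18)*(-377 + (345 - 1*259))) = √(4103767 + (-54*1/16 - 162)*(-377 + (345 - 259))) = √(4103767 + (-27/8 - 162)*(-377 + 86)) = √(4103767 - 1323/8*(-291)) = √(4103767 + 384993/8) = √(33215129/8) = √66430258/4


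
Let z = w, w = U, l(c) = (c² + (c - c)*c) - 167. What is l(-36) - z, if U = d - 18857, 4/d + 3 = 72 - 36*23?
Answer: 15169378/759 ≈ 19986.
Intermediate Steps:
d = -4/759 (d = 4/(-3 + (72 - 36*23)) = 4/(-3 + (72 - 828)) = 4/(-3 - 756) = 4/(-759) = 4*(-1/759) = -4/759 ≈ -0.0052701)
l(c) = -167 + c² (l(c) = (c² + 0*c) - 167 = (c² + 0) - 167 = c² - 167 = -167 + c²)
U = -14312467/759 (U = -4/759 - 18857 = -14312467/759 ≈ -18857.)
w = -14312467/759 ≈ -18857.
z = -14312467/759 ≈ -18857.
l(-36) - z = (-167 + (-36)²) - 1*(-14312467/759) = (-167 + 1296) + 14312467/759 = 1129 + 14312467/759 = 15169378/759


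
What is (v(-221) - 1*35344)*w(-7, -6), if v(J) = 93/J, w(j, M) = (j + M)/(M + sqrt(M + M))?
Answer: -7811117/136 - 7811117*I*sqrt(3)/408 ≈ -57435.0 - 33160.0*I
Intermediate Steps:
w(j, M) = (M + j)/(M + sqrt(2)*sqrt(M)) (w(j, M) = (M + j)/(M + sqrt(2*M)) = (M + j)/(M + sqrt(2)*sqrt(M)))
(v(-221) - 1*35344)*w(-7, -6) = (93/(-221) - 1*35344)*((-6 - 7)/(-6 + sqrt(2)*sqrt(-6))) = (93*(-1/221) - 35344)*(-13/(-6 + sqrt(2)*(I*sqrt(6)))) = (-93/221 - 35344)*(-13/(-6 + 2*I*sqrt(3))) = -(-7811117)/(17*(-6 + 2*I*sqrt(3))) = 7811117/(17*(-6 + 2*I*sqrt(3)))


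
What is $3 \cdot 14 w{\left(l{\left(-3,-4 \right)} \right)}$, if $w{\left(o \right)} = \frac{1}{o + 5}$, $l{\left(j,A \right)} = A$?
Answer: $42$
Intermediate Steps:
$w{\left(o \right)} = \frac{1}{5 + o}$
$3 \cdot 14 w{\left(l{\left(-3,-4 \right)} \right)} = \frac{3 \cdot 14}{5 - 4} = \frac{42}{1} = 42 \cdot 1 = 42$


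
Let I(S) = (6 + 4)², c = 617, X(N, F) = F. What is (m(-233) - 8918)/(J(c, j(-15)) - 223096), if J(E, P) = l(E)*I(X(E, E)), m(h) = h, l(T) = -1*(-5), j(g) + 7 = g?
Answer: 9151/222596 ≈ 0.041110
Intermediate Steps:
j(g) = -7 + g
I(S) = 100 (I(S) = 10² = 100)
l(T) = 5
J(E, P) = 500 (J(E, P) = 5*100 = 500)
(m(-233) - 8918)/(J(c, j(-15)) - 223096) = (-233 - 8918)/(500 - 223096) = -9151/(-222596) = -9151*(-1/222596) = 9151/222596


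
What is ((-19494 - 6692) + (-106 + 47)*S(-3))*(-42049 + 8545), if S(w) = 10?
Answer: 897103104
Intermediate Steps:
((-19494 - 6692) + (-106 + 47)*S(-3))*(-42049 + 8545) = ((-19494 - 6692) + (-106 + 47)*10)*(-42049 + 8545) = (-26186 - 59*10)*(-33504) = (-26186 - 590)*(-33504) = -26776*(-33504) = 897103104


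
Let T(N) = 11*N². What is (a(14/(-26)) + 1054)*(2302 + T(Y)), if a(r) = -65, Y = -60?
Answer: 41441078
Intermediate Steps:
(a(14/(-26)) + 1054)*(2302 + T(Y)) = (-65 + 1054)*(2302 + 11*(-60)²) = 989*(2302 + 11*3600) = 989*(2302 + 39600) = 989*41902 = 41441078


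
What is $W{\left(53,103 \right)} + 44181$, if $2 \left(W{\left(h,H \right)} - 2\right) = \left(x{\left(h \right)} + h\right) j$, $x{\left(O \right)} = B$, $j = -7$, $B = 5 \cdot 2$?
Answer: $\frac{87925}{2} \approx 43963.0$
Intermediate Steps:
$B = 10$
$x{\left(O \right)} = 10$
$W{\left(h,H \right)} = -33 - \frac{7 h}{2}$ ($W{\left(h,H \right)} = 2 + \frac{\left(10 + h\right) \left(-7\right)}{2} = 2 + \frac{-70 - 7 h}{2} = 2 - \left(35 + \frac{7 h}{2}\right) = -33 - \frac{7 h}{2}$)
$W{\left(53,103 \right)} + 44181 = \left(-33 - \frac{371}{2}\right) + 44181 = - \frac{437}{2} + 44181 = \frac{87925}{2}$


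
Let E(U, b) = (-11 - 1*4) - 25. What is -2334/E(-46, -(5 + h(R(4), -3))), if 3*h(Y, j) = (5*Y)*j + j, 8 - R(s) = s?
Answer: 1167/20 ≈ 58.350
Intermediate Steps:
R(s) = 8 - s
h(Y, j) = j/3 + 5*Y*j/3 (h(Y, j) = ((5*Y)*j + j)/3 = (5*Y*j + j)/3 = (j + 5*Y*j)/3 = j/3 + 5*Y*j/3)
E(U, b) = -40 (E(U, b) = (-11 - 4) - 25 = -15 - 25 = -40)
-2334/E(-46, -(5 + h(R(4), -3))) = -2334/(-40) = -2334*(-1/40) = 1167/20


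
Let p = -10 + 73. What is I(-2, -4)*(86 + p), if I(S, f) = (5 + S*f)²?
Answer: 25181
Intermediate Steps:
p = 63
I(-2, -4)*(86 + p) = (5 - 2*(-4))²*(86 + 63) = (5 + 8)²*149 = 13²*149 = 169*149 = 25181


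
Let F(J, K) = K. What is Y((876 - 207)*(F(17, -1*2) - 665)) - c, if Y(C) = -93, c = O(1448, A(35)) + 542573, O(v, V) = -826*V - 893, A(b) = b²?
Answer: 470077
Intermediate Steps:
O(v, V) = -893 - 826*V
c = -470170 (c = (-893 - 826*35²) + 542573 = (-893 - 826*1225) + 542573 = (-893 - 1011850) + 542573 = -1012743 + 542573 = -470170)
Y((876 - 207)*(F(17, -1*2) - 665)) - c = -93 - 1*(-470170) = -93 + 470170 = 470077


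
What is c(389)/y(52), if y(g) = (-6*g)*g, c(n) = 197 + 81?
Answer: -139/8112 ≈ -0.017135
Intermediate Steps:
c(n) = 278
y(g) = -6*g²
c(389)/y(52) = 278/((-6*52²)) = 278/((-6*2704)) = 278/(-16224) = 278*(-1/16224) = -139/8112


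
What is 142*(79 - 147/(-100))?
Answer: 571337/50 ≈ 11427.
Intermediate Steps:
142*(79 - 147/(-100)) = 142*(79 - 147*(-1/100)) = 142*(79 + 147/100) = 142*(8047/100) = 571337/50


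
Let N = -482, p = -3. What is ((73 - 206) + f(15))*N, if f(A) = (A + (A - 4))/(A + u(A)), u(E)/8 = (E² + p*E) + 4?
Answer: 95313090/1487 ≈ 64098.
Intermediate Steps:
u(E) = 32 - 24*E + 8*E² (u(E) = 8*((E² - 3*E) + 4) = 8*(4 + E² - 3*E) = 32 - 24*E + 8*E²)
f(A) = (-4 + 2*A)/(32 - 23*A + 8*A²) (f(A) = (A + (A - 4))/(A + (32 - 24*A + 8*A²)) = (A + (-4 + A))/(32 - 23*A + 8*A²) = (-4 + 2*A)/(32 - 23*A + 8*A²))
((73 - 206) + f(15))*N = ((73 - 206) + 2*(-2 + 15)/(32 - 23*15 + 8*15²))*(-482) = (-133 + 2*13/(32 - 345 + 8*225))*(-482) = (-133 + 2*13/(32 - 345 + 1800))*(-482) = (-133 + 2*13/1487)*(-482) = (-133 + 2*(1/1487)*13)*(-482) = (-133 + 26/1487)*(-482) = -197745/1487*(-482) = 95313090/1487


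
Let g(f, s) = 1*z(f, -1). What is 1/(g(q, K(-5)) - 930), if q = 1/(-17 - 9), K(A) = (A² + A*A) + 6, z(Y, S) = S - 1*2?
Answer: -1/933 ≈ -0.0010718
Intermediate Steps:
z(Y, S) = -2 + S (z(Y, S) = S - 2 = -2 + S)
K(A) = 6 + 2*A² (K(A) = (A² + A²) + 6 = 2*A² + 6 = 6 + 2*A²)
q = -1/26 (q = 1/(-26) = -1/26 ≈ -0.038462)
g(f, s) = -3 (g(f, s) = 1*(-2 - 1) = 1*(-3) = -3)
1/(g(q, K(-5)) - 930) = 1/(-3 - 930) = 1/(-933) = -1/933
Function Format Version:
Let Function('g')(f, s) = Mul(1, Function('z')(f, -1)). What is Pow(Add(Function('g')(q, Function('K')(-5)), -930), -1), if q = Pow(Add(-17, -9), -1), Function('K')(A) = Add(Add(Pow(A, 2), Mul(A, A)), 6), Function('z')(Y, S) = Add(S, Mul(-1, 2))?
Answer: Rational(-1, 933) ≈ -0.0010718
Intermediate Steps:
Function('z')(Y, S) = Add(-2, S) (Function('z')(Y, S) = Add(S, -2) = Add(-2, S))
Function('K')(A) = Add(6, Mul(2, Pow(A, 2))) (Function('K')(A) = Add(Add(Pow(A, 2), Pow(A, 2)), 6) = Add(Mul(2, Pow(A, 2)), 6) = Add(6, Mul(2, Pow(A, 2))))
q = Rational(-1, 26) (q = Pow(-26, -1) = Rational(-1, 26) ≈ -0.038462)
Function('g')(f, s) = -3 (Function('g')(f, s) = Mul(1, Add(-2, -1)) = Mul(1, -3) = -3)
Pow(Add(Function('g')(q, Function('K')(-5)), -930), -1) = Pow(Add(-3, -930), -1) = Pow(-933, -1) = Rational(-1, 933)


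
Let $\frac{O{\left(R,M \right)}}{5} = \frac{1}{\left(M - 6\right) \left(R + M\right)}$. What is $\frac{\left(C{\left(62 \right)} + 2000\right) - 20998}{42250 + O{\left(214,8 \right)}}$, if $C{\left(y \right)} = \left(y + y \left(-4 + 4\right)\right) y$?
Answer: $- \frac{6728376}{18759005} \approx -0.35867$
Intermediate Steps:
$O{\left(R,M \right)} = \frac{5}{\left(-6 + M\right) \left(M + R\right)}$ ($O{\left(R,M \right)} = \frac{5}{\left(M - 6\right) \left(R + M\right)} = \frac{5}{\left(-6 + M\right) \left(M + R\right)}$)
$C{\left(y \right)} = y^{2}$ ($C{\left(y \right)} = \left(y + y 0\right) y = \left(y + 0\right) y = y y = y^{2}$)
$\frac{\left(C{\left(62 \right)} + 2000\right) - 20998}{42250 + O{\left(214,8 \right)}} = \frac{\left(62^{2} + 2000\right) - 20998}{42250 + \frac{5}{8^{2} - 48 - 1284 + 8 \cdot 214}} = \frac{\left(3844 + 2000\right) - 20998}{42250 + \frac{5}{64 - 48 - 1284 + 1712}} = \frac{5844 - 20998}{42250 + \frac{5}{444}} = - \frac{15154}{42250 + 5 \cdot \frac{1}{444}} = - \frac{15154}{42250 + \frac{5}{444}} = - \frac{15154}{\frac{18759005}{444}} = \left(-15154\right) \frac{444}{18759005} = - \frac{6728376}{18759005}$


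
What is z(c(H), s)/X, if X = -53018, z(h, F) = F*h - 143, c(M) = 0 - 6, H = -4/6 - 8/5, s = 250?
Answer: 1643/53018 ≈ 0.030989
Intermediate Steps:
H = -34/15 (H = -4*1/6 - 8*1/5 = -2/3 - 8/5 = -34/15 ≈ -2.2667)
c(M) = -6
z(h, F) = -143 + F*h
z(c(H), s)/X = (-143 + 250*(-6))/(-53018) = (-143 - 1500)*(-1/53018) = -1643*(-1/53018) = 1643/53018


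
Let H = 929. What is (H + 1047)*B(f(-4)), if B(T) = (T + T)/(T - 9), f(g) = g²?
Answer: 63232/7 ≈ 9033.1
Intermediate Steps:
B(T) = 2*T/(-9 + T) (B(T) = (2*T)/(-9 + T) = 2*T/(-9 + T))
(H + 1047)*B(f(-4)) = (929 + 1047)*(2*(-4)²/(-9 + (-4)²)) = 1976*(2*16/(-9 + 16)) = 1976*(2*16/7) = 1976*(2*16*(⅐)) = 1976*(32/7) = 63232/7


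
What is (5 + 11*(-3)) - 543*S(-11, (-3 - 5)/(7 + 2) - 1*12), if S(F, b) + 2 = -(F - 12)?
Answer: -11431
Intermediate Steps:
S(F, b) = 10 - F (S(F, b) = -2 - (F - 12) = -2 - (-12 + F) = -2 + (12 - F) = 10 - F)
(5 + 11*(-3)) - 543*S(-11, (-3 - 5)/(7 + 2) - 1*12) = (5 + 11*(-3)) - 543*(10 - 1*(-11)) = (5 - 33) - 543*(10 + 11) = -28 - 543*21 = -28 - 11403 = -11431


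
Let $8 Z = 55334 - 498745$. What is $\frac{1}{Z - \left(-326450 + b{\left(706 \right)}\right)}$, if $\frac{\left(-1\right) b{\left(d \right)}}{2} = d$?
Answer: $\frac{8}{2179485} \approx 3.6706 \cdot 10^{-6}$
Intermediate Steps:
$Z = - \frac{443411}{8}$ ($Z = \frac{55334 - 498745}{8} = \frac{1}{8} \left(-443411\right) = - \frac{443411}{8} \approx -55426.0$)
$b{\left(d \right)} = - 2 d$
$\frac{1}{Z - \left(-326450 + b{\left(706 \right)}\right)} = \frac{1}{- \frac{443411}{8} + \left(326450 - \left(-2\right) 706\right)} = \frac{1}{- \frac{443411}{8} + \left(326450 - -1412\right)} = \frac{1}{- \frac{443411}{8} + \left(326450 + 1412\right)} = \frac{1}{- \frac{443411}{8} + 327862} = \frac{1}{\frac{2179485}{8}} = \frac{8}{2179485}$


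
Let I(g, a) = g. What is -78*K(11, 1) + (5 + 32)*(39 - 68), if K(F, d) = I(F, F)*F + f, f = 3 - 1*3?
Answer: -10511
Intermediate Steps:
f = 0 (f = 3 - 3 = 0)
K(F, d) = F² (K(F, d) = F*F + 0 = F² + 0 = F²)
-78*K(11, 1) + (5 + 32)*(39 - 68) = -78*11² + (5 + 32)*(39 - 68) = -78*121 + 37*(-29) = -9438 - 1073 = -10511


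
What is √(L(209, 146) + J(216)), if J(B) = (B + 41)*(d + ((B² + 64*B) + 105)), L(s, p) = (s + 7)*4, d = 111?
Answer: 6*√433326 ≈ 3949.6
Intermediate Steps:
L(s, p) = 28 + 4*s (L(s, p) = (7 + s)*4 = 28 + 4*s)
J(B) = (41 + B)*(216 + B² + 64*B) (J(B) = (B + 41)*(111 + ((B² + 64*B) + 105)) = (41 + B)*(111 + (105 + B² + 64*B)) = (41 + B)*(216 + B² + 64*B))
√(L(209, 146) + J(216)) = √((28 + 4*209) + (8856 + 216³ + 105*216² + 2840*216)) = √((28 + 836) + (8856 + 10077696 + 105*46656 + 613440)) = √(864 + (8856 + 10077696 + 4898880 + 613440)) = √(864 + 15598872) = √15599736 = 6*√433326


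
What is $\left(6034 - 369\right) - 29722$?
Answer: $-24057$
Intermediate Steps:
$\left(6034 - 369\right) - 29722 = 5665 - 29722 = -24057$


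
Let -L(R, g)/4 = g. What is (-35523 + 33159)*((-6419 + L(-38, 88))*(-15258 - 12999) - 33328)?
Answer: -452220952116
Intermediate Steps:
L(R, g) = -4*g
(-35523 + 33159)*((-6419 + L(-38, 88))*(-15258 - 12999) - 33328) = (-35523 + 33159)*((-6419 - 4*88)*(-15258 - 12999) - 33328) = -2364*((-6419 - 352)*(-28257) - 33328) = -2364*(-6771*(-28257) - 33328) = -2364*(191328147 - 33328) = -2364*191294819 = -452220952116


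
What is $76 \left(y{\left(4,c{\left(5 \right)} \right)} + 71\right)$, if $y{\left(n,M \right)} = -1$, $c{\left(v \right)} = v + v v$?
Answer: $5320$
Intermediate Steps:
$c{\left(v \right)} = v + v^{2}$
$76 \left(y{\left(4,c{\left(5 \right)} \right)} + 71\right) = 76 \left(-1 + 71\right) = 76 \cdot 70 = 5320$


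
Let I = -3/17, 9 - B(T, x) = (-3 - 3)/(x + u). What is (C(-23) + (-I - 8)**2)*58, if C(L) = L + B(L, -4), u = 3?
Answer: 690722/289 ≈ 2390.0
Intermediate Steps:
B(T, x) = 9 + 6/(3 + x) (B(T, x) = 9 - (-3 - 3)/(x + 3) = 9 - (-6)/(3 + x) = 9 + 6/(3 + x))
I = -3/17 (I = -3*1/17 = -3/17 ≈ -0.17647)
C(L) = 3 + L (C(L) = L + 3*(11 + 3*(-4))/(3 - 4) = L + 3*(11 - 12)/(-1) = L + 3*(-1)*(-1) = L + 3 = 3 + L)
(C(-23) + (-I - 8)**2)*58 = ((3 - 23) + (-1*(-3/17) - 8)**2)*58 = (-20 + (3/17 - 8)**2)*58 = (-20 + (-133/17)**2)*58 = (-20 + 17689/289)*58 = (11909/289)*58 = 690722/289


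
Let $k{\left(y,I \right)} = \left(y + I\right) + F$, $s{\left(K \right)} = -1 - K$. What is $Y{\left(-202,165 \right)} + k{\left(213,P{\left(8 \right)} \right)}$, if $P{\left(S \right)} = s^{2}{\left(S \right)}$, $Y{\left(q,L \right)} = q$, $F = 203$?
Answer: $295$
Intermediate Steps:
$P{\left(S \right)} = \left(-1 - S\right)^{2}$
$k{\left(y,I \right)} = 203 + I + y$ ($k{\left(y,I \right)} = \left(y + I\right) + 203 = \left(I + y\right) + 203 = 203 + I + y$)
$Y{\left(-202,165 \right)} + k{\left(213,P{\left(8 \right)} \right)} = -202 + \left(203 + \left(1 + 8\right)^{2} + 213\right) = -202 + \left(203 + 9^{2} + 213\right) = -202 + \left(203 + 81 + 213\right) = -202 + 497 = 295$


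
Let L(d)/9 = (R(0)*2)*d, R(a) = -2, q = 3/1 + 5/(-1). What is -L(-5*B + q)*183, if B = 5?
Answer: -177876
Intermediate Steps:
q = -2 (q = 3*1 + 5*(-1) = 3 - 5 = -2)
L(d) = -36*d (L(d) = 9*((-2*2)*d) = 9*(-4*d) = -36*d)
-L(-5*B + q)*183 = -(-36)*(-5*5 - 2)*183 = -(-36)*(-25 - 2)*183 = -(-36)*(-27)*183 = -1*972*183 = -972*183 = -177876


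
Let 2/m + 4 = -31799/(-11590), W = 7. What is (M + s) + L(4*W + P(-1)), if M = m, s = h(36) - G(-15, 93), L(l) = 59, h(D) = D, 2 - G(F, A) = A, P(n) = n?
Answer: 2685166/14561 ≈ 184.41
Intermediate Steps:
G(F, A) = 2 - A
s = 127 (s = 36 - (2 - 1*93) = 36 - (2 - 93) = 36 - 1*(-91) = 36 + 91 = 127)
m = -23180/14561 (m = 2/(-4 - 31799/(-11590)) = 2/(-4 - 31799*(-1/11590)) = 2/(-4 + 31799/11590) = 2/(-14561/11590) = 2*(-11590/14561) = -23180/14561 ≈ -1.5919)
M = -23180/14561 ≈ -1.5919
(M + s) + L(4*W + P(-1)) = (-23180/14561 + 127) + 59 = 1826067/14561 + 59 = 2685166/14561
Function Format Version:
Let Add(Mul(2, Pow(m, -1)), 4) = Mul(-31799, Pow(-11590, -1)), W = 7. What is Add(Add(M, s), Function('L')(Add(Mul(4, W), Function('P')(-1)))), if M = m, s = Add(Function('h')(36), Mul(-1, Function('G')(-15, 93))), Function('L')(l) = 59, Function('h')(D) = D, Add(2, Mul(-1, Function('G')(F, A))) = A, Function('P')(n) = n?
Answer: Rational(2685166, 14561) ≈ 184.41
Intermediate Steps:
Function('G')(F, A) = Add(2, Mul(-1, A))
s = 127 (s = Add(36, Mul(-1, Add(2, Mul(-1, 93)))) = Add(36, Mul(-1, Add(2, -93))) = Add(36, Mul(-1, -91)) = Add(36, 91) = 127)
m = Rational(-23180, 14561) (m = Mul(2, Pow(Add(-4, Mul(-31799, Pow(-11590, -1))), -1)) = Mul(2, Pow(Add(-4, Mul(-31799, Rational(-1, 11590))), -1)) = Mul(2, Pow(Add(-4, Rational(31799, 11590)), -1)) = Mul(2, Pow(Rational(-14561, 11590), -1)) = Mul(2, Rational(-11590, 14561)) = Rational(-23180, 14561) ≈ -1.5919)
M = Rational(-23180, 14561) ≈ -1.5919
Add(Add(M, s), Function('L')(Add(Mul(4, W), Function('P')(-1)))) = Add(Add(Rational(-23180, 14561), 127), 59) = Add(Rational(1826067, 14561), 59) = Rational(2685166, 14561)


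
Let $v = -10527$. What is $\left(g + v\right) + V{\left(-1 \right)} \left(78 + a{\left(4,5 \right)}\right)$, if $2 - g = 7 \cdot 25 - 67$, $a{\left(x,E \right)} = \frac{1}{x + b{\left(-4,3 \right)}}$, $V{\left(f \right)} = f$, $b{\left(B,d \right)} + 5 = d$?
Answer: $- \frac{21423}{2} \approx -10712.0$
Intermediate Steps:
$b{\left(B,d \right)} = -5 + d$
$a{\left(x,E \right)} = \frac{1}{-2 + x}$ ($a{\left(x,E \right)} = \frac{1}{x + \left(-5 + 3\right)} = \frac{1}{x - 2} = \frac{1}{-2 + x}$)
$g = -106$ ($g = 2 - \left(7 \cdot 25 - 67\right) = 2 - \left(175 - 67\right) = 2 - 108 = -106$)
$\left(g + v\right) + V{\left(-1 \right)} \left(78 + a{\left(4,5 \right)}\right) = \left(-106 - 10527\right) - \left(78 + \frac{1}{-2 + 4}\right) = -10633 - \left(78 + \frac{1}{2}\right) = -10633 - \frac{157}{2} = - \frac{21423}{2}$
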